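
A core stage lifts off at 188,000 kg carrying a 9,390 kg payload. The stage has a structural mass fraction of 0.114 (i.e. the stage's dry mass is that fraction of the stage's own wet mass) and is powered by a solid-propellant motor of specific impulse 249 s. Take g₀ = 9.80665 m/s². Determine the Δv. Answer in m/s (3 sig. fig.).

Δv ≈ 4500 m/s

Stage wet mass = m₀ − payload = 188,000 − 9,390 = 178,610 kg.
Stage dry mass = ε × stage wet mass = 0.114 × 178,610 = 20,361.5 kg.
Burnout mass m_f = stage dry + payload = 20,361.5 + 9,390 = 29,751.5 kg.
v_e = Isp · g₀ = 249 × 9.80665 = 2441.9 m/s.
Δv = v_e · ln(188,000/29,751.5) = 2441.9 × ln(6.319) = 2441.9 × 1.8436 ≈ 4502 m/s.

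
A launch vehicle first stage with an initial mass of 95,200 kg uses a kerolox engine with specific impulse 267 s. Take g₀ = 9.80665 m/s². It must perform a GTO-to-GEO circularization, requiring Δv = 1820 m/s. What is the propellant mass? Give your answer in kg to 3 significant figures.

v_e = Isp · g₀ = 267 × 9.80665 = 2618.4 m/s.
Using Δv = v_e ln(m₀/m_f): m₀/m_f = exp(Δv / v_e) = exp(1820 / 2618.4) = exp(0.6951) = 2.0039.
m_f = 95,200 / 2.0039 = 47,507.4 kg, so propellant = m₀ − m_f = 95,200 − 47,507.4 = 47,692.6 kg.

propellant mass ≈ 47700 kg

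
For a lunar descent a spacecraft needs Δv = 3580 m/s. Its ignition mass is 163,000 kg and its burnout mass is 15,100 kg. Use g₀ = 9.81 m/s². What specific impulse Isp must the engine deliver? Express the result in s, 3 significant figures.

Isp ≈ 153 s

ln(m₀/m_f) = ln(163000/15100) = ln(10.79) = 2.3791.
From the ideal rocket equation, v_e = Δv / ln(m₀/m_f) = 3580 / 2.3791 = 1504.8 m/s.
Isp = v_e / g₀ = 1504.8 / 9.81 = 153.4 s.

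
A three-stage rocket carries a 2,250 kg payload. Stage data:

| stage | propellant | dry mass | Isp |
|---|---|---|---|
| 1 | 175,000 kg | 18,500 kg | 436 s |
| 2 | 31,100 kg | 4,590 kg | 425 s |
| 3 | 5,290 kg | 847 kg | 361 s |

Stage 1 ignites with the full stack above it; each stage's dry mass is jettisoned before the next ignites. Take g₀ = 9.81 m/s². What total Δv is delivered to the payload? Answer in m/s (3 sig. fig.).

Ignition mass of stage 1 = 175,000+18,500 + 31,100+4,590 + 5,290+847 + 2,250 = 237,577 kg.
Stage 1: m₀ = 237,577 kg, m_f = 237,577 − 175,000 = 62,577 kg; Δv = 436×9.81×ln(3.797) = 4277.2×1.3341 ≈ 5706 m/s.
Stage 2: m₀ = 44,077 kg, m_f = 44,077 − 31,100 = 12,977 kg; Δv = 425×9.81×ln(3.397) = 4169.2×1.2228 ≈ 5098 m/s.
Stage 3: m₀ = 8,387 kg, m_f = 8,387 − 5,290 = 3,097 kg; Δv = 361×9.81×ln(2.708) = 3541.4×0.9962 ≈ 3528 m/s.
Total Δv = 5706 + 5098 + 3528 = 14332 m/s.

Δv ≈ 14300 m/s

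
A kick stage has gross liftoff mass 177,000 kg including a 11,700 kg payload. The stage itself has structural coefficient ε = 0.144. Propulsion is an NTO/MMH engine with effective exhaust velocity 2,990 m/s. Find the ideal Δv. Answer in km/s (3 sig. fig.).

Δv ≈ 4.80 km/s

Stage wet mass = m₀ − payload = 177,000 − 11,700 = 165,300 kg.
Stage dry mass = ε × stage wet mass = 0.144 × 165,300 = 23,803.2 kg.
Burnout mass m_f = stage dry + payload = 23,803.2 + 11,700 = 35,503.2 kg.
Rocket equation: Δv = v_e · ln(177,000/35,503.2) = 2990.0 × ln(4.985) = 2990.0 × 1.6065 ≈ 4804 m/s.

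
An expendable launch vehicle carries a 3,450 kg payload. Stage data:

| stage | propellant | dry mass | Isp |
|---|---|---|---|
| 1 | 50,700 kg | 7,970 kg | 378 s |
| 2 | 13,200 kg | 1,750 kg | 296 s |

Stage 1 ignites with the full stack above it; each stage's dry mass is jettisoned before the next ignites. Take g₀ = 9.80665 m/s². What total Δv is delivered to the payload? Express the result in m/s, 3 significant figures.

Ignition mass of stage 1 = 50,700+7,970 + 13,200+1,750 + 3,450 = 77,070 kg.
Stage 1: m₀ = 77,070 kg, m_f = 77,070 − 50,700 = 26,370 kg; Δv = 378×9.80665×ln(2.923) = 3706.9×1.0725 ≈ 3976 m/s.
Stage 2: m₀ = 18,400 kg, m_f = 18,400 − 13,200 = 5,200 kg; Δv = 296×9.80665×ln(3.538) = 2902.8×1.2637 ≈ 3668 m/s.
Total Δv = 3976 + 3668 = 7644 m/s.

Δv ≈ 7640 m/s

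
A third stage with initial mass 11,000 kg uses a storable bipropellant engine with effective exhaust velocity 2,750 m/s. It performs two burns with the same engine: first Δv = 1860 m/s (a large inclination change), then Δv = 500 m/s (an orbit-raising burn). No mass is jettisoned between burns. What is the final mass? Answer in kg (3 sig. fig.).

After the first burn: m = 11000 × exp(−1860/2750.0) = 11000 × 0.50846 = 5,593.06 kg.
After the second burn: m = 5,593.06 × exp(−500/2750.0) = 5,593.06 × 0.83375 = 4,663.21 kg.

final mass ≈ 4660 kg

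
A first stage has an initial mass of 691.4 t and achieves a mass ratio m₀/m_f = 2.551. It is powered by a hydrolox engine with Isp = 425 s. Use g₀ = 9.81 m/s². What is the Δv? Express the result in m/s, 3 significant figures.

Δv ≈ 3900 m/s

v_e = Isp · g₀ = 425 × 9.81 = 4169.2 m/s.
Rocket equation: Δv = v_e · ln(2.551) = 4169.2 × 0.9365 ≈ 3904.4 m/s.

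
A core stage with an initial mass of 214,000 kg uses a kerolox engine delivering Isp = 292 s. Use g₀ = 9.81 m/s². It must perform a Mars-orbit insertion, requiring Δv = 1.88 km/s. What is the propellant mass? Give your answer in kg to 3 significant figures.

v_e = Isp · g₀ = 292 × 9.81 = 2864.5 m/s.
Rocket equation: m₀/m_f = exp(Δv / v_e) = exp(1880 / 2864.5) = exp(0.6563) = 1.9277.
m_f = 214,000 / 1.9277 = 111,013 kg, so propellant = m₀ − m_f = 214,000 − 111,013 = 102,987 kg.

propellant mass ≈ 103000 kg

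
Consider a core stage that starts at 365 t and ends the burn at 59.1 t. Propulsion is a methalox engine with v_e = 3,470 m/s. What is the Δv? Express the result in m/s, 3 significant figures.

Δv = v_e · ln(m₀/m_f) = 3470.0 × ln(6.176) = 3470.0 × 1.8207 ≈ 6317.7 m/s.

Δv ≈ 6320 m/s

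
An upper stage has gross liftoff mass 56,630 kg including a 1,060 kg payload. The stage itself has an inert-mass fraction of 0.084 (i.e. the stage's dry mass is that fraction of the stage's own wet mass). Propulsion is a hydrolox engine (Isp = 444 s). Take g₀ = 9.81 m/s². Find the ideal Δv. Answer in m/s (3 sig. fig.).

Δv ≈ 9980 m/s

Stage wet mass = m₀ − payload = 56,630 − 1,060 = 55,570 kg.
Stage dry mass = ε × stage wet mass = 0.084 × 55,570 = 4,667.88 kg.
Burnout mass m_f = stage dry + payload = 4,667.88 + 1,060 = 5,727.88 kg.
v_e = Isp · g₀ = 444 × 9.81 = 4355.6 m/s.
Using Δv = v_e ln(m₀/m_f): Δv = v_e · ln(56,630/5,727.88) = 4355.6 × ln(9.887) = 4355.6 × 2.2912 ≈ 9980 m/s.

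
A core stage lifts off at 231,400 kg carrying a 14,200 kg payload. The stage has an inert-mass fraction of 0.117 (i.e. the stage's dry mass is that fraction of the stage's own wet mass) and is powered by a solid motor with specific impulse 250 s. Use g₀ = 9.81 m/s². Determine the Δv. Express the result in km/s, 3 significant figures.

Δv ≈ 4.33 km/s

Stage wet mass = m₀ − payload = 231,400 − 14,200 = 217,200 kg.
Stage dry mass = ε × stage wet mass = 0.117 × 217,200 = 25,412.4 kg.
Burnout mass m_f = stage dry + payload = 25,412.4 + 14,200 = 39,612.4 kg.
v_e = Isp · g₀ = 250 × 9.81 = 2452.5 m/s.
Δv = v_e · ln(231,400/39,612.4) = 2452.5 × ln(5.842) = 2452.5 × 1.7650 ≈ 4329 m/s.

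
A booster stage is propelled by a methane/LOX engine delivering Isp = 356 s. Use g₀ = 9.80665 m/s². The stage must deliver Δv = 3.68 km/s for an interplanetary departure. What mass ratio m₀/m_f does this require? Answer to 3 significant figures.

mass ratio ≈ 2.87

v_e = Isp · g₀ = 356 × 9.80665 = 3491.2 m/s.
Using Δv = v_e ln(m₀/m_f): m₀/m_f = exp(Δv / v_e) = exp(3680 / 3491.2) = exp(1.0541) = 2.8694.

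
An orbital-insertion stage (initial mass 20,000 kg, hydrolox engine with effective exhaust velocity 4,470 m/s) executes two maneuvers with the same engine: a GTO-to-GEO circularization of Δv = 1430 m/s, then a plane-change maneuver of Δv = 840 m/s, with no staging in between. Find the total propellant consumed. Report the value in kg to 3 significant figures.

After the first burn: m = 20000 × exp(−1430/4470.0) = 20000 × 0.72621 = 14,524.2 kg.
After the second burn: m = 14,524.2 × exp(−840/4470.0) = 14,524.2 × 0.82868 = 12,035.9 kg.
Total propellant = m₀ − m_final = 20000 − 12,035.9 = 7,964.1 kg.

total propellant consumed ≈ 7960 kg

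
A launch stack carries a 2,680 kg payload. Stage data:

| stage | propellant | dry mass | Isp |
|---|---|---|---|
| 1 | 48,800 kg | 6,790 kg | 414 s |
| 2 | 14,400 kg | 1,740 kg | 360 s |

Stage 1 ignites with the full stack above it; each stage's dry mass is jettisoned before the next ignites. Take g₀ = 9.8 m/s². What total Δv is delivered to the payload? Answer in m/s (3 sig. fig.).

Ignition mass of stage 1 = 48,800+6,790 + 14,400+1,740 + 2,680 = 74,410 kg.
Stage 1: m₀ = 74,410 kg, m_f = 74,410 − 48,800 = 25,610 kg; Δv = 414×9.8×ln(2.906) = 4057.2×1.0666 ≈ 4327 m/s.
Stage 2: m₀ = 18,820 kg, m_f = 18,820 − 14,400 = 4,420 kg; Δv = 360×9.8×ln(4.258) = 3528.0×1.4488 ≈ 5111 m/s.
Total Δv = 4327 + 5111 = 9438 m/s.

Δv ≈ 9440 m/s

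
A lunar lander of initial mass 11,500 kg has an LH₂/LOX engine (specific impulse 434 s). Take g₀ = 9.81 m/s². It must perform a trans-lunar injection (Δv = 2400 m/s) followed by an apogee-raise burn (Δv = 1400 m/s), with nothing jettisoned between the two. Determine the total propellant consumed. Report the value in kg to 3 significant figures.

total propellant consumed ≈ 6790 kg

v_e = Isp · g₀ = 434 × 9.81 = 4257.5 m/s.
After the first burn: m = 11500 × exp(−2400/4257.5) = 11500 × 0.56910 = 6,544.65 kg.
After the second burn: m = 6,544.65 × exp(−1400/4257.5) = 6,544.65 × 0.71977 = 4,710.64 kg.
Total propellant = m₀ − m_final = 11500 − 4,710.64 = 6,789.36 kg.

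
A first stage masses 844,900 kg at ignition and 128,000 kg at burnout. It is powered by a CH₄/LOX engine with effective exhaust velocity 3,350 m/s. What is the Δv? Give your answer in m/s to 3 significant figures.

Δv = v_e · ln(m₀/m_f) = 3350.0 × ln(6.601) = 3350.0 × 1.8872 ≈ 6322.1 m/s.

Δv ≈ 6320 m/s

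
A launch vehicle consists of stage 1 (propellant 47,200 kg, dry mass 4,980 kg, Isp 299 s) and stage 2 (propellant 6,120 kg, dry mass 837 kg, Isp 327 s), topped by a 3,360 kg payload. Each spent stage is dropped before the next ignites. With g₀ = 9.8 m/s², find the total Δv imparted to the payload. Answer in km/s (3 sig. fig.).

Δv ≈ 7.01 km/s

Ignition mass of stage 1 = 47,200+4,980 + 6,120+837 + 3,360 = 62,497 kg.
Stage 1: m₀ = 62,497 kg, m_f = 62,497 − 47,200 = 15,297 kg; Δv = 299×9.8×ln(4.086) = 2930.2×1.4075 ≈ 4124 m/s.
Stage 2: m₀ = 10,317 kg, m_f = 10,317 − 6,120 = 4,197 kg; Δv = 327×9.8×ln(2.458) = 3204.6×0.8994 ≈ 2882 m/s.
Total Δv = 4124 + 2882 = 7006 m/s.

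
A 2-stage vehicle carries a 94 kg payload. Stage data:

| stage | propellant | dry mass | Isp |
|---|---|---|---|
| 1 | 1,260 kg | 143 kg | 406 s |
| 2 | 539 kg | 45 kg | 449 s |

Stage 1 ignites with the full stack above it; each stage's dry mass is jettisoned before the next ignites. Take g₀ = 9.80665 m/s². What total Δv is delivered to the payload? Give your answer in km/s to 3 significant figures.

Ignition mass of stage 1 = 1,260+143 + 539+45 + 94 = 2,081 kg.
Stage 1: m₀ = 2,081 kg, m_f = 2,081 − 1,260 = 821 kg; Δv = 406×9.80665×ln(2.535) = 3981.5×0.9301 ≈ 3703 m/s.
Stage 2: m₀ = 678 kg, m_f = 678 − 539 = 139 kg; Δv = 449×9.80665×ln(4.878) = 4403.2×1.5847 ≈ 6978 m/s.
Total Δv = 3703 + 6978 = 10681 m/s.

Δv ≈ 10.7 km/s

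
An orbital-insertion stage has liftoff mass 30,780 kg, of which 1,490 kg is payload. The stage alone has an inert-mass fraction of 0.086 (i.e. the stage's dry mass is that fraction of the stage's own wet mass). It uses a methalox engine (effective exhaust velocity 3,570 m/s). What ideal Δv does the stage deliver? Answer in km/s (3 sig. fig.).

Δv ≈ 7.28 km/s

Stage wet mass = m₀ − payload = 30,780 − 1,490 = 29,290 kg.
Stage dry mass = ε × stage wet mass = 0.086 × 29,290 = 2,518.94 kg.
Burnout mass m_f = stage dry + payload = 2,518.94 + 1,490 = 4,008.94 kg.
Δv = v_e · ln(30,780/4,008.94) = 3570.0 × ln(7.678) = 3570.0 × 2.0383 ≈ 7277 m/s.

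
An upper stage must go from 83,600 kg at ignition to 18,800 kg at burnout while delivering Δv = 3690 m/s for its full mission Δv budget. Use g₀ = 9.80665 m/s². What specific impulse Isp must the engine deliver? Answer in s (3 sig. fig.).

Isp ≈ 252 s

ln(m₀/m_f) = ln(83600/18800) = ln(4.447) = 1.4922.
Rocket equation: v_e = Δv / ln(m₀/m_f) = 3690 / 1.4922 = 2472.9 m/s.
Isp = v_e / g₀ = 2472.9 / 9.80665 = 252.2 s.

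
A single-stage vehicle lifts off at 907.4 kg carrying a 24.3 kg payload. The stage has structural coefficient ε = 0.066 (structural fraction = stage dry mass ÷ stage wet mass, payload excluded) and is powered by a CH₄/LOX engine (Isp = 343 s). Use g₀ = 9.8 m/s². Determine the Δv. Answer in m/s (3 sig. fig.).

Δv ≈ 8060 m/s

Stage wet mass = m₀ − payload = 907.4 − 24.3 = 883.1 kg.
Stage dry mass = ε × stage wet mass = 0.066 × 883.1 = 58.2846 kg.
Burnout mass m_f = stage dry + payload = 58.2846 + 24.3 = 82.5846 kg.
v_e = Isp · g₀ = 343 × 9.8 = 3361.4 m/s.
Rocket equation: Δv = v_e · ln(907.4/82.5846) = 3361.4 × ln(10.99) = 3361.4 × 2.3968 ≈ 8056 m/s.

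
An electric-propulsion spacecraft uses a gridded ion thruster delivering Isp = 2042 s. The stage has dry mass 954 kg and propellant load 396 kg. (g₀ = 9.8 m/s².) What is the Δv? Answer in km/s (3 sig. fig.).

Δv ≈ 6.95 km/s

v_e = Isp · g₀ = 2042 × 9.8 = 20011.6 m/s.
m₀ = m_dry + m_prop = 954 + 396 = 1,350 kg.
Δv = v_e · ln(m₀/m_f) = 20011.6 × ln(1.415) = 20011.6 × 0.3472 ≈ 6948.0 m/s.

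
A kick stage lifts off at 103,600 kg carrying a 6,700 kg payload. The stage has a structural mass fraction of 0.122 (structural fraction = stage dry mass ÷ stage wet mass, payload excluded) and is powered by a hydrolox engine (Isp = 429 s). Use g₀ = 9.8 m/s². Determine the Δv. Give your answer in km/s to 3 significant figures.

Stage wet mass = m₀ − payload = 103,600 − 6,700 = 96,900 kg.
Stage dry mass = ε × stage wet mass = 0.122 × 96,900 = 11,821.8 kg.
Burnout mass m_f = stage dry + payload = 11,821.8 + 6,700 = 18,521.8 kg.
v_e = Isp · g₀ = 429 × 9.8 = 4204.2 m/s.
Rocket equation: Δv = v_e · ln(103,600/18,521.8) = 4204.2 × ln(5.593) = 4204.2 × 1.7216 ≈ 7238 m/s.

Δv ≈ 7.24 km/s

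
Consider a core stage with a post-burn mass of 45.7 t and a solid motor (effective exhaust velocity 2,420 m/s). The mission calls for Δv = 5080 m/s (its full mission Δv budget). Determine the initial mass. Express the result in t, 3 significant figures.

m₀/m_f = exp(Δv / v_e) = exp(5080 / 2420.0) = exp(2.0992) = 8.1594.
m₀ = m_f × 8.1594 = 45.7 × 8.1594 = 372.885 t.

initial mass ≈ 373 t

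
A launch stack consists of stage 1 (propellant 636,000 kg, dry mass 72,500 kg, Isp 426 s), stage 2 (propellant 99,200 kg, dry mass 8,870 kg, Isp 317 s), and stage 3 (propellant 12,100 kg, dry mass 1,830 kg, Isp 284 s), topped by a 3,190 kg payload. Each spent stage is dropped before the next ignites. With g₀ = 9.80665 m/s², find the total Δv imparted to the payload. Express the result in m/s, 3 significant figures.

Ignition mass of stage 1 = 636,000+72,500 + 99,200+8,870 + 12,100+1,830 + 3,190 = 833,690 kg.
Stage 1: m₀ = 833,690 kg, m_f = 833,690 − 636,000 = 197,690 kg; Δv = 426×9.80665×ln(4.217) = 4177.6×1.4392 ≈ 6012 m/s.
Stage 2: m₀ = 125,190 kg, m_f = 125,190 − 99,200 = 25,990 kg; Δv = 317×9.80665×ln(4.817) = 3108.7×1.5721 ≈ 4887 m/s.
Stage 3: m₀ = 17,120 kg, m_f = 17,120 − 12,100 = 5,020 kg; Δv = 284×9.80665×ln(3.41) = 2785.1×1.2268 ≈ 3417 m/s.
Total Δv = 6012 + 4887 + 3417 = 14316 m/s.

Δv ≈ 14300 m/s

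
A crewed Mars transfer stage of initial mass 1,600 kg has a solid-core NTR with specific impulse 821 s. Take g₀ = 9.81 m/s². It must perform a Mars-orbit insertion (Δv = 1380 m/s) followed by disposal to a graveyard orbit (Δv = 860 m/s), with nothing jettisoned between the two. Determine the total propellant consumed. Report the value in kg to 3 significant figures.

total propellant consumed ≈ 388 kg

v_e = Isp · g₀ = 821 × 9.81 = 8054.0 m/s.
After the first burn: m = 1600 × exp(−1380/8054.0) = 1600 × 0.84253 = 1,348.05 kg.
After the second burn: m = 1,348.05 × exp(−860/8054.0) = 1,348.05 × 0.89872 = 1,211.52 kg.
Total propellant = m₀ − m_final = 1600 − 1,211.52 = 388.48 kg.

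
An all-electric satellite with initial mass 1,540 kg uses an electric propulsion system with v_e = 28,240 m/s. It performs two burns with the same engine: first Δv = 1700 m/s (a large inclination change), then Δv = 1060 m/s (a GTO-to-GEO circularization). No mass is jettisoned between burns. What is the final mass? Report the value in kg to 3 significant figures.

final mass ≈ 1400 kg

After the first burn: m = 1540 × exp(−1700/28240.0) = 1540 × 0.94158 = 1,450.03 kg.
After the second burn: m = 1,450.03 × exp(−1060/28240.0) = 1,450.03 × 0.96316 = 1,396.61 kg.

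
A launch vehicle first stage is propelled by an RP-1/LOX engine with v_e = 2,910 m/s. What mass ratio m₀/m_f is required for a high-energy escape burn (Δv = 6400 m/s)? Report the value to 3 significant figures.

m₀/m_f = exp(Δv / v_e) = exp(6400 / 2910.0) = exp(2.1993) = 9.0188.

mass ratio ≈ 9.02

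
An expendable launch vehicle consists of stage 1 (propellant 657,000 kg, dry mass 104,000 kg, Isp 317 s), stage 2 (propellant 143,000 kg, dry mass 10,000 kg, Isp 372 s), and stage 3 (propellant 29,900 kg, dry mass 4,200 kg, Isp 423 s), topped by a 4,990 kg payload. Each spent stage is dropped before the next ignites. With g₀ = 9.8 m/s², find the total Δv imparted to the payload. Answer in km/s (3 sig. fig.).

Ignition mass of stage 1 = 657,000+104,000 + 143,000+10,000 + 29,900+4,200 + 4,990 = 953,090 kg.
Stage 1: m₀ = 953,090 kg, m_f = 953,090 − 657,000 = 296,090 kg; Δv = 317×9.8×ln(3.219) = 3106.6×1.1690 ≈ 3632 m/s.
Stage 2: m₀ = 192,090 kg, m_f = 192,090 − 143,000 = 49,090 kg; Δv = 372×9.8×ln(3.913) = 3645.6×1.3643 ≈ 4974 m/s.
Stage 3: m₀ = 39,090 kg, m_f = 39,090 − 29,900 = 9,190 kg; Δv = 423×9.8×ln(4.254) = 4145.4×1.4478 ≈ 6002 m/s.
Total Δv = 3632 + 4974 + 6002 = 14608 m/s.

Δv ≈ 14.6 km/s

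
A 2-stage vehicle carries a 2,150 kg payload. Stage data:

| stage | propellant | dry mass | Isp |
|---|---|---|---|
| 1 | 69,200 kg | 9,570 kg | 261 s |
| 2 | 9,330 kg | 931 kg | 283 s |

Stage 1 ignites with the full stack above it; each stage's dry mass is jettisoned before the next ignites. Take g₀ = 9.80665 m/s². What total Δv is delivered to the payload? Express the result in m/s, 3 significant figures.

Ignition mass of stage 1 = 69,200+9,570 + 9,330+931 + 2,150 = 91,181 kg.
Stage 1: m₀ = 91,181 kg, m_f = 91,181 − 69,200 = 21,981 kg; Δv = 261×9.80665×ln(4.148) = 2559.5×1.4227 ≈ 3641 m/s.
Stage 2: m₀ = 12,411 kg, m_f = 12,411 − 9,330 = 3,081 kg; Δv = 283×9.80665×ln(4.028) = 2775.3×1.3933 ≈ 3867 m/s.
Total Δv = 3641 + 3867 = 7508 m/s.

Δv ≈ 7510 m/s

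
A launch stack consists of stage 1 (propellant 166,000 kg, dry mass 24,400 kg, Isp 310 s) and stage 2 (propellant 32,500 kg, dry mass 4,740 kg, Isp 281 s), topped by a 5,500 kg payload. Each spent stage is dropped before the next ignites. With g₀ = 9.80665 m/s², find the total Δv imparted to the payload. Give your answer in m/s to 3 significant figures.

Ignition mass of stage 1 = 166,000+24,400 + 32,500+4,740 + 5,500 = 233,140 kg.
Stage 1: m₀ = 233,140 kg, m_f = 233,140 − 166,000 = 67,140 kg; Δv = 310×9.80665×ln(3.472) = 3040.1×1.2449 ≈ 3784 m/s.
Stage 2: m₀ = 42,740 kg, m_f = 42,740 − 32,500 = 10,240 kg; Δv = 281×9.80665×ln(4.174) = 2755.7×1.4288 ≈ 3937 m/s.
Total Δv = 3784 + 3937 = 7721 m/s.

Δv ≈ 7720 m/s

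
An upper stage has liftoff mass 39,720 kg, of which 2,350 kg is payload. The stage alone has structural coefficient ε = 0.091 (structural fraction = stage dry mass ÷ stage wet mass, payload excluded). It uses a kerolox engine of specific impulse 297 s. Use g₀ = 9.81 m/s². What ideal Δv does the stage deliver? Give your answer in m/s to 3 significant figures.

Stage wet mass = m₀ − payload = 39,720 − 2,350 = 37,370 kg.
Stage dry mass = ε × stage wet mass = 0.091 × 37,370 = 3,400.67 kg.
Burnout mass m_f = stage dry + payload = 3,400.67 + 2,350 = 5,750.67 kg.
v_e = Isp · g₀ = 297 × 9.81 = 2913.6 m/s.
Δv = v_e · ln(39,720/5,750.67) = 2913.6 × ln(6.907) = 2913.6 × 1.9325 ≈ 5631 m/s.

Δv ≈ 5630 m/s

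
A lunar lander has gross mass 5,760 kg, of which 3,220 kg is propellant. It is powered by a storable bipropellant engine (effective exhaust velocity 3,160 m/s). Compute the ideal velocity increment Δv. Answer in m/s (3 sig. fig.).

m_f = m₀ − m_prop = 5,760 − 3,220 = 2,540 kg.
Using Δv = v_e ln(m₀/m_f): Δv = v_e · ln(m₀/m_f) = 3160.0 × ln(2.268) = 3160.0 × 0.8188 ≈ 2587.3 m/s.

Δv ≈ 2590 m/s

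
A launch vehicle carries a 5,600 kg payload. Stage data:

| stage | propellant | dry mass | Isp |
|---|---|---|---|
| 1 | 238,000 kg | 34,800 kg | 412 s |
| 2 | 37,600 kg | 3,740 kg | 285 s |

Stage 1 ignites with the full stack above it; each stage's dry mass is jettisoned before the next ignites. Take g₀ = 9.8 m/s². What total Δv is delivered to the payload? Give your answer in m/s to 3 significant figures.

Ignition mass of stage 1 = 238,000+34,800 + 37,600+3,740 + 5,600 = 319,740 kg.
Stage 1: m₀ = 319,740 kg, m_f = 319,740 − 238,000 = 81,740 kg; Δv = 412×9.8×ln(3.912) = 4037.6×1.3640 ≈ 5507 m/s.
Stage 2: m₀ = 46,940 kg, m_f = 46,940 − 37,600 = 9,340 kg; Δv = 285×9.8×ln(5.026) = 2793.0×1.6146 ≈ 4509 m/s.
Total Δv = 5507 + 4509 = 10016 m/s.

Δv ≈ 10000 m/s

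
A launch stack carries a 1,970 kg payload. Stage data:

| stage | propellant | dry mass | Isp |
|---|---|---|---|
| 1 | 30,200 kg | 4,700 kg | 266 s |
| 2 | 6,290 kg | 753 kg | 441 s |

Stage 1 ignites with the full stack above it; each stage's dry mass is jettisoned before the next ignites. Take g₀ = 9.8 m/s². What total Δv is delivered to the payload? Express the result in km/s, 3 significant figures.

Ignition mass of stage 1 = 30,200+4,700 + 6,290+753 + 1,970 = 43,913 kg.
Stage 1: m₀ = 43,913 kg, m_f = 43,913 − 30,200 = 13,713 kg; Δv = 266×9.8×ln(3.202) = 2606.8×1.1639 ≈ 3034 m/s.
Stage 2: m₀ = 9,013 kg, m_f = 9,013 − 6,290 = 2,723 kg; Δv = 441×9.8×ln(3.31) = 4321.8×1.1969 ≈ 5173 m/s.
Total Δv = 3034 + 5173 = 8207 m/s.

Δv ≈ 8.21 km/s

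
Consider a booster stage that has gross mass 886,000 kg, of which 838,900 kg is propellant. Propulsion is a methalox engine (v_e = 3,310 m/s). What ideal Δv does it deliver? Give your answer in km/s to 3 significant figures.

m_f = m₀ − m_prop = 886,000 − 838,900 = 47,100 kg.
Δv = v_e · ln(m₀/m_f) = 3310.0 × ln(18.81) = 3310.0 × 2.9344 ≈ 9713.0 m/s.

Δv ≈ 9.71 km/s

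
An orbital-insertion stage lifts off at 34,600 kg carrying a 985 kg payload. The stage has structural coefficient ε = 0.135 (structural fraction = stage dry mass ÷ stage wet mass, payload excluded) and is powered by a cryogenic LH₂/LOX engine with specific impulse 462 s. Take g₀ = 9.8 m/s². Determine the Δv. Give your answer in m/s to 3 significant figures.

Stage wet mass = m₀ − payload = 34,600 − 985 = 33,615 kg.
Stage dry mass = ε × stage wet mass = 0.135 × 33,615 = 4,538.03 kg.
Burnout mass m_f = stage dry + payload = 4,538.03 + 985 = 5,523.03 kg.
v_e = Isp · g₀ = 462 × 9.8 = 4527.6 m/s.
Using Δv = v_e ln(m₀/m_f): Δv = v_e · ln(34,600/5,523.03) = 4527.6 × ln(6.265) = 4527.6 × 1.8349 ≈ 8308 m/s.

Δv ≈ 8310 m/s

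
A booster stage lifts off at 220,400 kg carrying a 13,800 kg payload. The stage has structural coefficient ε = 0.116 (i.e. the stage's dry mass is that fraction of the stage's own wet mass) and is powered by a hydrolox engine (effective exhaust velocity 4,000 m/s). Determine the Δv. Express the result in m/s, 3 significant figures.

Stage wet mass = m₀ − payload = 220,400 − 13,800 = 206,600 kg.
Stage dry mass = ε × stage wet mass = 0.116 × 206,600 = 23,965.6 kg.
Burnout mass m_f = stage dry + payload = 23,965.6 + 13,800 = 37,765.6 kg.
Rocket equation: Δv = v_e · ln(220,400/37,765.6) = 4000.0 × ln(5.836) = 4000.0 × 1.7640 ≈ 7056 m/s.

Δv ≈ 7060 m/s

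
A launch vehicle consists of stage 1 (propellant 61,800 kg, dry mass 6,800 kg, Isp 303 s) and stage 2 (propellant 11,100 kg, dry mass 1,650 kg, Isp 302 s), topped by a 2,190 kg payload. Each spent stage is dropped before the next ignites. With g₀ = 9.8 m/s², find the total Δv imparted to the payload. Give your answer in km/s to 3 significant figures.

Ignition mass of stage 1 = 61,800+6,800 + 11,100+1,650 + 2,190 = 83,540 kg.
Stage 1: m₀ = 83,540 kg, m_f = 83,540 − 61,800 = 21,740 kg; Δv = 303×9.8×ln(3.843) = 2969.4×1.3462 ≈ 3997 m/s.
Stage 2: m₀ = 14,940 kg, m_f = 14,940 − 11,100 = 3,840 kg; Δv = 302×9.8×ln(3.891) = 2959.6×1.3586 ≈ 4021 m/s.
Total Δv = 3997 + 4021 = 8018 m/s.

Δv ≈ 8.02 km/s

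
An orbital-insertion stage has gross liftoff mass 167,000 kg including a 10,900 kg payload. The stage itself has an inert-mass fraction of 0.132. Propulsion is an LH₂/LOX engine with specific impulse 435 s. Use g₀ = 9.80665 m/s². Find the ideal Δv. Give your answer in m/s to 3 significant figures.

Stage wet mass = m₀ − payload = 167,000 − 10,900 = 156,100 kg.
Stage dry mass = ε × stage wet mass = 0.132 × 156,100 = 20,605.2 kg.
Burnout mass m_f = stage dry + payload = 20,605.2 + 10,900 = 31,505.2 kg.
v_e = Isp · g₀ = 435 × 9.80665 = 4265.9 m/s.
Using Δv = v_e ln(m₀/m_f): Δv = v_e · ln(167,000/31,505.2) = 4265.9 × ln(5.301) = 4265.9 × 1.6678 ≈ 7115 m/s.

Δv ≈ 7110 m/s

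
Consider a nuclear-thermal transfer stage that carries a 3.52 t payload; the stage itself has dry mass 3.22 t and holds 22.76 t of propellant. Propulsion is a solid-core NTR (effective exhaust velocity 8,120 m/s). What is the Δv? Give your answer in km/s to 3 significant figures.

Δv ≈ 12.0 km/s

m₀ = payload + dry + propellant = 3.52 + 3.22 + 22.76 = 29.5 t.
m_f = payload + dry = 3.52 + 3.22 = 6.74 t.
Δv = v_e · ln(m₀/m_f) = 8120.0 × ln(4.377) = 8120.0 × 1.4763 ≈ 11987.8 m/s.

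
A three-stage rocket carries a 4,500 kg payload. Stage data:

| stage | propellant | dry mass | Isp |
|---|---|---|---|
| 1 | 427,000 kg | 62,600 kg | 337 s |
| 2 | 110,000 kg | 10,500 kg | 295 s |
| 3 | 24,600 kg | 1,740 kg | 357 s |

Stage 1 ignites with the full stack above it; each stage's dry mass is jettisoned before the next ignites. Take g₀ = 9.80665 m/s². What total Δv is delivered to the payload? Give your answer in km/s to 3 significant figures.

Δv ≈ 13.0 km/s

Ignition mass of stage 1 = 427,000+62,600 + 110,000+10,500 + 24,600+1,740 + 4,500 = 640,940 kg.
Stage 1: m₀ = 640,940 kg, m_f = 640,940 − 427,000 = 213,940 kg; Δv = 337×9.80665×ln(2.996) = 3304.8×1.0972 ≈ 3626 m/s.
Stage 2: m₀ = 151,340 kg, m_f = 151,340 − 110,000 = 41,340 kg; Δv = 295×9.80665×ln(3.661) = 2893.0×1.2977 ≈ 3754 m/s.
Stage 3: m₀ = 30,840 kg, m_f = 30,840 − 24,600 = 6,240 kg; Δv = 357×9.80665×ln(4.942) = 3501.0×1.5978 ≈ 5594 m/s.
Total Δv = 3626 + 3754 + 5594 = 12974 m/s.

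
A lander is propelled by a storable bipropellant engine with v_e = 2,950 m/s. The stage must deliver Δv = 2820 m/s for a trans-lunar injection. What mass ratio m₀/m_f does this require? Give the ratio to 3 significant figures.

m₀/m_f = exp(Δv / v_e) = exp(2820 / 2950.0) = exp(0.9559) = 2.6011.

mass ratio ≈ 2.60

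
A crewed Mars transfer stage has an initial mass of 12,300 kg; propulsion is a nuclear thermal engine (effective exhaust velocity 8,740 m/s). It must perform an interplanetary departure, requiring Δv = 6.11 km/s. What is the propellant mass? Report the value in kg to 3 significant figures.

Rocket equation: m₀/m_f = exp(Δv / v_e) = exp(6110 / 8740.0) = exp(0.6991) = 2.0119.
m_f = 12,300 / 2.0119 = 6,113.62 kg, so propellant = m₀ − m_f = 12,300 − 6,113.62 = 6,186.38 kg.

propellant mass ≈ 6190 kg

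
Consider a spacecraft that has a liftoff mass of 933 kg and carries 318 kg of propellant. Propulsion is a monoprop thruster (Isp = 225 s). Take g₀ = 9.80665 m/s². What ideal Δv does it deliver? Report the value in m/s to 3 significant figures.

Δv ≈ 920 m/s

v_e = Isp · g₀ = 225 × 9.80665 = 2206.5 m/s.
m_f = m₀ − m_prop = 933 − 318 = 615 kg.
Using Δv = v_e ln(m₀/m_f): Δv = v_e · ln(m₀/m_f) = 2206.5 × ln(1.517) = 2206.5 × 0.4168 ≈ 919.6 m/s.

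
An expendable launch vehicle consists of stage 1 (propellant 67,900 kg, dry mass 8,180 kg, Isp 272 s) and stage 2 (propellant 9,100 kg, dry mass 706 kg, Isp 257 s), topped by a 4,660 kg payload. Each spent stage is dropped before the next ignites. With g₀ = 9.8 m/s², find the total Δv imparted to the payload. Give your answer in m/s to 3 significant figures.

Ignition mass of stage 1 = 67,900+8,180 + 9,100+706 + 4,660 = 90,546 kg.
Stage 1: m₀ = 90,546 kg, m_f = 90,546 − 67,900 = 22,646 kg; Δv = 272×9.8×ln(3.998) = 2665.6×1.3859 ≈ 3694 m/s.
Stage 2: m₀ = 14,466 kg, m_f = 14,466 − 9,100 = 5,366 kg; Δv = 257×9.8×ln(2.696) = 2518.6×0.9917 ≈ 2498 m/s.
Total Δv = 3694 + 2498 = 6192 m/s.

Δv ≈ 6190 m/s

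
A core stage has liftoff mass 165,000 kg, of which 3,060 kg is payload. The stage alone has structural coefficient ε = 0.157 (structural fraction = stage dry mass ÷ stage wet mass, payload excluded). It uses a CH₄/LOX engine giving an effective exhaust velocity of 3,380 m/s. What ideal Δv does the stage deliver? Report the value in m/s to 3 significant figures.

Δv ≈ 5940 m/s

Stage wet mass = m₀ − payload = 165,000 − 3,060 = 161,940 kg.
Stage dry mass = ε × stage wet mass = 0.157 × 161,940 = 25,424.6 kg.
Burnout mass m_f = stage dry + payload = 25,424.6 + 3,060 = 28,484.6 kg.
By the Tsiolkovsky rocket equation, Δv = v_e · ln(165,000/28,484.6) = 3380.0 × ln(5.793) = 3380.0 × 1.7566 ≈ 5937 m/s.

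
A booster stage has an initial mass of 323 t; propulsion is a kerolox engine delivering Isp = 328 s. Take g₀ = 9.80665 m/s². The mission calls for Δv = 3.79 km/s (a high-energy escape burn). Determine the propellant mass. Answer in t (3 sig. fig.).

v_e = Isp · g₀ = 328 × 9.80665 = 3216.6 m/s.
m₀/m_f = exp(Δv / v_e) = exp(3790 / 3216.6) = exp(1.1783) = 3.2487.
m_f = 323 / 3.2487 = 99.4244 t, so propellant = m₀ − m_f = 323 − 99.4244 = 223.5756 t.

propellant mass ≈ 224 t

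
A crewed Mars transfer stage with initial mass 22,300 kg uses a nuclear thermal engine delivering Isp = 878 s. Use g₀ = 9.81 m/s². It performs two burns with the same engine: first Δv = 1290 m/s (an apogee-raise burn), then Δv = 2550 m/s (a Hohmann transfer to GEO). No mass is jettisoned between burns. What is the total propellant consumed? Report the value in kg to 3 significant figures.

total propellant consumed ≈ 8020 kg

v_e = Isp · g₀ = 878 × 9.81 = 8613.2 m/s.
After the first burn: m = 22300 × exp(−1290/8613.2) = 22300 × 0.86091 = 19,198.3 kg.
After the second burn: m = 19,198.3 × exp(−2550/8613.2) = 19,198.3 × 0.74374 = 14,278.5 kg.
Total propellant = m₀ − m_final = 22300 − 14,278.5 = 8,021.5 kg.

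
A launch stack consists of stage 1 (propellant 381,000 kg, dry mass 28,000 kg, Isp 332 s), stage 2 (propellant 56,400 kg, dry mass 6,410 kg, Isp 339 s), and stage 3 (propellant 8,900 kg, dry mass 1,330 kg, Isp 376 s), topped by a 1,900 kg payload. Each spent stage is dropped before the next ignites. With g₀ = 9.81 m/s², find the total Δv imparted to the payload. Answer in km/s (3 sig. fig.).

Ignition mass of stage 1 = 381,000+28,000 + 56,400+6,410 + 8,900+1,330 + 1,900 = 483,940 kg.
Stage 1: m₀ = 483,940 kg, m_f = 483,940 − 381,000 = 102,940 kg; Δv = 332×9.81×ln(4.701) = 3256.9×1.5478 ≈ 5041 m/s.
Stage 2: m₀ = 74,940 kg, m_f = 74,940 − 56,400 = 18,540 kg; Δv = 339×9.81×ln(4.042) = 3325.6×1.3968 ≈ 4645 m/s.
Stage 3: m₀ = 12,130 kg, m_f = 12,130 − 8,900 = 3,230 kg; Δv = 376×9.81×ln(3.755) = 3688.6×1.3232 ≈ 4881 m/s.
Total Δv = 5041 + 4645 + 4881 = 14567 m/s.

Δv ≈ 14.6 km/s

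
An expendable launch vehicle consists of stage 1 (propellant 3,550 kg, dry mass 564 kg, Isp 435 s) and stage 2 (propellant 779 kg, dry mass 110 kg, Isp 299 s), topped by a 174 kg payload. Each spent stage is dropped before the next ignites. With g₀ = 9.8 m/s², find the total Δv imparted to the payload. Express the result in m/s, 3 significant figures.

Ignition mass of stage 1 = 3,550+564 + 779+110 + 174 = 5,177 kg.
Stage 1: m₀ = 5,177 kg, m_f = 5,177 − 3,550 = 1,627 kg; Δv = 435×9.8×ln(3.182) = 4263.0×1.1575 ≈ 4934 m/s.
Stage 2: m₀ = 1,063 kg, m_f = 1,063 − 779 = 284 kg; Δv = 299×9.8×ln(3.743) = 2930.2×1.3199 ≈ 3868 m/s.
Total Δv = 4934 + 3868 = 8802 m/s.

Δv ≈ 8800 m/s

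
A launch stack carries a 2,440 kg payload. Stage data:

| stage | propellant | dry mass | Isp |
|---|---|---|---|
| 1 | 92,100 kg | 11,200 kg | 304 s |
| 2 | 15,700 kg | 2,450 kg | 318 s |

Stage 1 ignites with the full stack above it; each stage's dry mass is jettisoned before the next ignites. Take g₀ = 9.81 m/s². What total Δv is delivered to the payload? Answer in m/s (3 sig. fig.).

Ignition mass of stage 1 = 92,100+11,200 + 15,700+2,450 + 2,440 = 123,890 kg.
Stage 1: m₀ = 123,890 kg, m_f = 123,890 − 92,100 = 31,790 kg; Δv = 304×9.81×ln(3.897) = 2982.2×1.3602 ≈ 4057 m/s.
Stage 2: m₀ = 20,590 kg, m_f = 20,590 − 15,700 = 4,890 kg; Δv = 318×9.81×ln(4.211) = 3119.6×1.4376 ≈ 4485 m/s.
Total Δv = 4057 + 4485 = 8542 m/s.

Δv ≈ 8540 m/s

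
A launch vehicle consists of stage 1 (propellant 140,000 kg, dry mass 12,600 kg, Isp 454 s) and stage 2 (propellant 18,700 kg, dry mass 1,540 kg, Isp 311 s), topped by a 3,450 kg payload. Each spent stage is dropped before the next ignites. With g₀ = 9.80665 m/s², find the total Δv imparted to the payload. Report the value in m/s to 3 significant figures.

Δv ≈ 11800 m/s

Ignition mass of stage 1 = 140,000+12,600 + 18,700+1,540 + 3,450 = 176,290 kg.
Stage 1: m₀ = 176,290 kg, m_f = 176,290 − 140,000 = 36,290 kg; Δv = 454×9.80665×ln(4.858) = 4452.2×1.5806 ≈ 7037 m/s.
Stage 2: m₀ = 23,690 kg, m_f = 23,690 − 18,700 = 4,990 kg; Δv = 311×9.80665×ln(4.747) = 3049.9×1.5576 ≈ 4751 m/s.
Total Δv = 7037 + 4751 = 11788 m/s.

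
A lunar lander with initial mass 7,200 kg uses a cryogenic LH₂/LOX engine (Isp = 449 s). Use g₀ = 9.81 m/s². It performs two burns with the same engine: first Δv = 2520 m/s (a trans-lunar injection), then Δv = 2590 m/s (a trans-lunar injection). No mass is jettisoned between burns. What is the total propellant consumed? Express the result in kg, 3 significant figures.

v_e = Isp · g₀ = 449 × 9.81 = 4404.7 m/s.
After the first burn: m = 7200 × exp(−2520/4404.7) = 7200 × 0.56433 = 4,063.18 kg.
After the second burn: m = 4,063.18 × exp(−2590/4404.7) = 4,063.18 × 0.55543 = 2,256.81 kg.
Total propellant = m₀ − m_final = 7200 − 2,256.81 = 4,943.19 kg.

total propellant consumed ≈ 4940 kg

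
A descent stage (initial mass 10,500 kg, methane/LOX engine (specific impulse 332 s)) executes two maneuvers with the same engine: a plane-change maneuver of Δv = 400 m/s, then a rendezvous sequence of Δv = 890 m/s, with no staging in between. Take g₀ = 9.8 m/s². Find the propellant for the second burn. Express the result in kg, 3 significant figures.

v_e = Isp · g₀ = 332 × 9.8 = 3253.6 m/s.
After the first burn: m = 10500 × exp(−400/3253.6) = 10500 × 0.88432 = 9,285.36 kg.
After the second burn: m = 9,285.36 × exp(−890/3253.6) = 9,285.36 × 0.76068 = 7,063.19 kg.
Second-burn propellant = 9,285.36 − 7,063.19 = 2,222.17 kg.

propellant for the second burn ≈ 2220 kg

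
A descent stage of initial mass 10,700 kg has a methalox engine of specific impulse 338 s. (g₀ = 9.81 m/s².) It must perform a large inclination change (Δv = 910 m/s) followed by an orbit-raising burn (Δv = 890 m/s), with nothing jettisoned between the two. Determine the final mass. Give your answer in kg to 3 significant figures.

v_e = Isp · g₀ = 338 × 9.81 = 3315.8 m/s.
After the first burn: m = 10700 × exp(−910/3315.8) = 10700 × 0.75999 = 8,131.89 kg.
After the second burn: m = 8,131.89 × exp(−890/3315.8) = 8,131.89 × 0.76459 = 6,217.56 kg.

final mass ≈ 6220 kg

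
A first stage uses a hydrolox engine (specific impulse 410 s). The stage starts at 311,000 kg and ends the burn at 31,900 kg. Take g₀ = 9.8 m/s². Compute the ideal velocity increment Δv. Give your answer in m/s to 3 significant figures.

v_e = Isp · g₀ = 410 × 9.8 = 4018.0 m/s.
By the Tsiolkovsky rocket equation, Δv = v_e · ln(m₀/m_f) = 4018.0 × ln(9.749) = 4018.0 × 2.2772 ≈ 9149.7 m/s.

Δv ≈ 9150 m/s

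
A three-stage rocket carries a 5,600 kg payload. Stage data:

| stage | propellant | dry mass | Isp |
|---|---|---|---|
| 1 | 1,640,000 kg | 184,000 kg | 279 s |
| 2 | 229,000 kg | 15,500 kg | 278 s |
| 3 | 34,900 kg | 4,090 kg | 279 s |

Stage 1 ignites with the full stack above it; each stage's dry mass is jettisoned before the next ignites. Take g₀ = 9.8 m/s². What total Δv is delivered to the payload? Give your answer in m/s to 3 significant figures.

Δv ≈ 12500 m/s

Ignition mass of stage 1 = 1,640,000+184,000 + 229,000+15,500 + 34,900+4,090 + 5,600 = 2,113,090 kg.
Stage 1: m₀ = 2,113,090 kg, m_f = 2,113,090 − 1,640,000 = 473,090 kg; Δv = 279×9.8×ln(4.467) = 2734.2×1.4966 ≈ 4092 m/s.
Stage 2: m₀ = 289,090 kg, m_f = 289,090 − 229,000 = 60,090 kg; Δv = 278×9.8×ln(4.811) = 2724.4×1.5709 ≈ 4280 m/s.
Stage 3: m₀ = 44,590 kg, m_f = 44,590 − 34,900 = 9,690 kg; Δv = 279×9.8×ln(4.602) = 2734.2×1.5264 ≈ 4174 m/s.
Total Δv = 4092 + 4280 + 4174 = 12546 m/s.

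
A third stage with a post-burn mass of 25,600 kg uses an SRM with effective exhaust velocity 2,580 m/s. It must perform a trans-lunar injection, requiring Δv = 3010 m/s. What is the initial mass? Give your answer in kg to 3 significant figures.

initial mass ≈ 82200 kg

m₀/m_f = exp(Δv / v_e) = exp(3010 / 2580.0) = exp(1.1667) = 3.2113.
m₀ = m_f × 3.2113 = 25,600 × 3.2113 = 82,209.3 kg.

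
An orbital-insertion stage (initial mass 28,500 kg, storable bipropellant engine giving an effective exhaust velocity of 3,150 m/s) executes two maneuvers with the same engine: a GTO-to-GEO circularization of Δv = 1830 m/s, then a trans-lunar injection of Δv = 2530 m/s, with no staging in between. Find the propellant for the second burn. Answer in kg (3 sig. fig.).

After the first burn: m = 28500 × exp(−1830/3150.0) = 28500 × 0.55937 = 15,942 kg.
After the second burn: m = 15,942 × exp(−2530/3150.0) = 15,942 × 0.44790 = 7,140.42 kg.
Second-burn propellant = 15,942 − 7,140.42 = 8,801.58 kg.

propellant for the second burn ≈ 8800 kg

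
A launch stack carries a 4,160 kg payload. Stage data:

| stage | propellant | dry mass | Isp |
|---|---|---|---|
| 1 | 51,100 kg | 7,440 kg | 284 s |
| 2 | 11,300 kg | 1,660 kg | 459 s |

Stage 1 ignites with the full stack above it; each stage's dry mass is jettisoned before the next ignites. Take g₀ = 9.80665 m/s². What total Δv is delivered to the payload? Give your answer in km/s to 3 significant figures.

Ignition mass of stage 1 = 51,100+7,440 + 11,300+1,660 + 4,160 = 75,660 kg.
Stage 1: m₀ = 75,660 kg, m_f = 75,660 − 51,100 = 24,560 kg; Δv = 284×9.80665×ln(3.081) = 2785.1×1.1251 ≈ 3134 m/s.
Stage 2: m₀ = 17,120 kg, m_f = 17,120 − 11,300 = 5,820 kg; Δv = 459×9.80665×ln(2.942) = 4501.3×1.0789 ≈ 4857 m/s.
Total Δv = 3134 + 4857 = 7991 m/s.

Δv ≈ 7.99 km/s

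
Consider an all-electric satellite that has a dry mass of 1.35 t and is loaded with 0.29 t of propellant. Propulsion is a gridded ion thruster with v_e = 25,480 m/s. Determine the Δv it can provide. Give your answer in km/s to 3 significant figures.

Δv ≈ 4.96 km/s

m₀ = m_dry + m_prop = 1.35 + 0.29 = 1.64 t.
Rocket equation: Δv = v_e · ln(m₀/m_f) = 25480.0 × ln(1.215) = 25480.0 × 0.1946 ≈ 4958.2 m/s.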